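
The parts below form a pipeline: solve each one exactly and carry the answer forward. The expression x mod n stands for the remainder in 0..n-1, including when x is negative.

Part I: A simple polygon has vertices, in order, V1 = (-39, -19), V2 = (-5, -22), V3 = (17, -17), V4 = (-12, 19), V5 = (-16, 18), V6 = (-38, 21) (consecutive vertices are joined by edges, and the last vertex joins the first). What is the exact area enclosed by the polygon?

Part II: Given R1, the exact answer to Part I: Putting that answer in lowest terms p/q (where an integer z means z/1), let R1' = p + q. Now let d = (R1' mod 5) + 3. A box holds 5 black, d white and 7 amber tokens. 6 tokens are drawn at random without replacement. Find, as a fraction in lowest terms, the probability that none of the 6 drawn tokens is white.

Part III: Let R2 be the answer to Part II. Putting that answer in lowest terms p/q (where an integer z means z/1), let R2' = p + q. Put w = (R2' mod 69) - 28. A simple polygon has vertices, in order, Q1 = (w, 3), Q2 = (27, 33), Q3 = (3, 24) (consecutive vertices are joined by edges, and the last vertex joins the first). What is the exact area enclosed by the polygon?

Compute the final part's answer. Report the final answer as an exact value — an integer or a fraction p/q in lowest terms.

Part I: cross terms: (-39*-22 - -5*-19)=763, (-5*-17 - 17*-22)=459, (17*19 - -12*-17)=119, (-12*18 - -16*19)=88, (-16*21 - -38*18)=348, (-38*-19 - -39*21)=1541; twice the area = |3318| = 3318; area = 1659; answer 1659
Part II: R1 = 1659; threaded value p + q = 1660; d = 3; total draws C(15,6) = 5005; favorable C(12,6) = 924; P = 12/65; answer 12/65
Part III: R2 = 12/65; threaded value p + q = 77; w = -20; cross terms: (-20*33 - 27*3)=-741, (27*24 - 3*33)=549, (3*3 - -20*24)=489; twice the area = |297| = 297; area = 297/2; answer 297/2

297/2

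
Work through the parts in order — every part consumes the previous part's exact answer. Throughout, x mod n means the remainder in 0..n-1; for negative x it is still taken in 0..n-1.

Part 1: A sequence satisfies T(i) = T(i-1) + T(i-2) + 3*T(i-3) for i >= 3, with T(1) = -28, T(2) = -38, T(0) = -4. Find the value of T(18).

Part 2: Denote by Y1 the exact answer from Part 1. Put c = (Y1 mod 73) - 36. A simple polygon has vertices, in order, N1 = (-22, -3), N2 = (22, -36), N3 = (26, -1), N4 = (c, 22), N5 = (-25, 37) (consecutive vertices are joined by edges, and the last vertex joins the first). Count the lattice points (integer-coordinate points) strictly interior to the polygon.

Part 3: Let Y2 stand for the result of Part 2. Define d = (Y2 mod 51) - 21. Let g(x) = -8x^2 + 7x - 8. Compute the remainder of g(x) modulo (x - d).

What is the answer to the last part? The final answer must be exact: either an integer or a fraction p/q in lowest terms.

-6533

Part 1: T(3) = 1*(-38) + 1*(-28) + 3*(-4) = -78; iterating: T(3)=-78, T(4)=-200, T(5)=-392, T(6)=-826, T(7)=-1818, T(8)=-3820, T(9)=-8116, T(10)=-17390, T(11)=-36966, T(12)=-78704, T(13)=-167840, T(14)=-357442, T(15)=-761394, T(16)=-1622356, T(17)=-3456076, T(18)=-7362614; answer -7362614
Part 2: Y1 = -7362614; c = -16; cross terms: (-22*-36 - 22*-3)=858, (22*-1 - 26*-36)=914, (26*22 - -16*-1)=556, (-16*37 - -25*22)=-42, (-25*-3 - -22*37)=889; twice the area = |3175| = 3175; area = 3175/2; boundary points = 11 + 1 + 1 + 3 + 1 = 17; strictly interior points = area - boundary/2 + 1 = 1580; answer 1580
Part 3: Y2 = 1580; d = 29; remainder = value at the root: -8*(29)^2 + 7*(29)^1 - 8 = (-6728) + (203) + (-8) = -6533; answer -6533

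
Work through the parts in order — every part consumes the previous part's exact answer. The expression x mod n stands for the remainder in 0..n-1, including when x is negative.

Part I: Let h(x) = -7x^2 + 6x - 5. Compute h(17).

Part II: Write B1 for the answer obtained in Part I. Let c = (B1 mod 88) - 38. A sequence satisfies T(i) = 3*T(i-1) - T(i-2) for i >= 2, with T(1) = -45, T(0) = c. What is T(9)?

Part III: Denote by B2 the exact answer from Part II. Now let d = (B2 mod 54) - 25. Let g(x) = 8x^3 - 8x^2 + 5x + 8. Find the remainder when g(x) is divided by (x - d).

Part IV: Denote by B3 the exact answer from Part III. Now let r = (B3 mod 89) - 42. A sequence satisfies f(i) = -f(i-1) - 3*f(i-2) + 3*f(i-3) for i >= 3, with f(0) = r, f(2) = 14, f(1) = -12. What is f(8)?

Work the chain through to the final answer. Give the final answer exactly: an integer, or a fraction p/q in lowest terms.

Part I: -7*(17)^2 + 6*(17)^1 - 5 = (-2023) + (102) + (-5) = -1926; answer -1926
Part II: B1 = -1926; c = -28; T(2) = 3*(-45) - 1*(-28) = -107; iterating: T(2)=-107, T(3)=-276, T(4)=-721, T(5)=-1887, T(6)=-4940, T(7)=-12933, T(8)=-33859, T(9)=-88644; answer -88644
Part III: B2 = -88644; d = -1; remainder = value at the root: 8*(-1)^3 - 8*(-1)^2 + 5*(-1)^1 + 8 = (-8) + (-8) + (-5) + (8) = -13; answer -13
Part IV: B3 = -13; r = 34; f(3) = -1*(14) - 3*(-12) + 3*(34) = 124; iterating: f(3)=124, f(4)=-202, f(5)=-128, f(6)=1106, f(7)=-1328, f(8)=-2374; answer -2374

-2374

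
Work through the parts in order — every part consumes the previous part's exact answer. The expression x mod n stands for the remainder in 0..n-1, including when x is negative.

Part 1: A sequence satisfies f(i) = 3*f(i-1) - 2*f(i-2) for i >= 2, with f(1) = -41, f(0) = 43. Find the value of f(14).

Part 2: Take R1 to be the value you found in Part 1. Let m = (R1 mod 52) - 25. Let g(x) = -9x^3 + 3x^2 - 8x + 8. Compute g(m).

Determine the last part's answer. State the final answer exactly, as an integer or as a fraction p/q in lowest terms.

Part 1: f(2) = 3*(-41) - 2*(43) = -209; iterating: f(2)=-209, f(3)=-545, f(4)=-1217, f(5)=-2561, f(6)=-5249, f(7)=-10625, f(8)=-21377, f(9)=-42881, f(10)=-85889, f(11)=-171905, f(12)=-343937, f(13)=-688001, f(14)=-1376129; answer -1376129
Part 2: R1 = -1376129; m = 26; -9*(26)^3 + 3*(26)^2 - 8*(26)^1 + 8 = (-158184) + (2028) + (-208) + (8) = -156356; answer -156356

-156356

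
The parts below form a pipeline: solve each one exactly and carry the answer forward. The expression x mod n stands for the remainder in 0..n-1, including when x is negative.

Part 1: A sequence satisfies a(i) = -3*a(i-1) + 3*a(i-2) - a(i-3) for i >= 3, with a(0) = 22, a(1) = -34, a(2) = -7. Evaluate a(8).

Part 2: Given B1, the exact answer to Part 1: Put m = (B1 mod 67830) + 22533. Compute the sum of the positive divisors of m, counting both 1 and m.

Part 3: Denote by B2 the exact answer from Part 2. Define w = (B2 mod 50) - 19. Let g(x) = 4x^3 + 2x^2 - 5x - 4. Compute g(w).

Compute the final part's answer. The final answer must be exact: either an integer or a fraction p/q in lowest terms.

Part 1: a(3) = -3*(-7) + 3*(-34) - 1*(22) = -103; iterating: a(3)=-103, a(4)=322, a(5)=-1268, a(6)=4873, a(7)=-18745, a(8)=72122; answer 72122
Part 2: B1 = 72122; m = 26825; 26825 = 5^2 * 29 * 37; sigma = (1 + 5 + 25) * (1 + 29) * (1 + 37) = 31 * 30 * 38 = 35340; answer 35340
Part 3: B2 = 35340; w = 21; 4*(21)^3 + 2*(21)^2 - 5*(21)^1 - 4 = (37044) + (882) + (-105) + (-4) = 37817; answer 37817

37817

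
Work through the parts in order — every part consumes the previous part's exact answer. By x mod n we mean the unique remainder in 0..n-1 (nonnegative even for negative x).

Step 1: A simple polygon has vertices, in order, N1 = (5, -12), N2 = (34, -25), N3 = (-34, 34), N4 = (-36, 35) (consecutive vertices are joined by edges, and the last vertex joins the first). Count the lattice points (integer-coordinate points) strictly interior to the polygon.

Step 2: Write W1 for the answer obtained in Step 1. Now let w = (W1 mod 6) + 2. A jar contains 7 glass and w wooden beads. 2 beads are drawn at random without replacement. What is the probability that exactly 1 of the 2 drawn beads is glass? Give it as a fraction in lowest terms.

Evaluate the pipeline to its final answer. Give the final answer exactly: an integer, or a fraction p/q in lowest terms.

Step 1: cross terms: (5*-25 - 34*-12)=283, (34*34 - -34*-25)=306, (-34*35 - -36*34)=34, (-36*-12 - 5*35)=257; twice the area = |880| = 880; area = 440; boundary points = 1 + 1 + 1 + 1 = 4; strictly interior points = area - boundary/2 + 1 = 439; answer 439
Step 2: W1 = 439; w = 3; total draws C(10,2) = 45; favorable C(7,1)*C(3,1) = 21; P = 7/15; answer 7/15

7/15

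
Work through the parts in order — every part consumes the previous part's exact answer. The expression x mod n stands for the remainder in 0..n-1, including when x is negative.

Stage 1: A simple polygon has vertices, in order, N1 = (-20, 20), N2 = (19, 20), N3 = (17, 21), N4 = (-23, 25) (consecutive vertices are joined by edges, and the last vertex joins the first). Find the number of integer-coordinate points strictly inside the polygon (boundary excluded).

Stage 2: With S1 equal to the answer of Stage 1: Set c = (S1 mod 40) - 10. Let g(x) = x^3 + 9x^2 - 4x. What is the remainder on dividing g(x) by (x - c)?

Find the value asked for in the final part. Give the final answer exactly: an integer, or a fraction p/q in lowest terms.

36

Stage 1: cross terms: (-20*20 - 19*20)=-780, (19*21 - 17*20)=59, (17*25 - -23*21)=908, (-23*20 - -20*25)=40; twice the area = |227| = 227; area = 227/2; boundary points = 39 + 1 + 4 + 1 = 45; strictly interior points = area - boundary/2 + 1 = 92; answer 92
Stage 2: S1 = 92; c = 2; remainder = value at the root: 1*(2)^3 + 9*(2)^2 - 4*(2)^1 = (8) + (36) + (-8) = 36; answer 36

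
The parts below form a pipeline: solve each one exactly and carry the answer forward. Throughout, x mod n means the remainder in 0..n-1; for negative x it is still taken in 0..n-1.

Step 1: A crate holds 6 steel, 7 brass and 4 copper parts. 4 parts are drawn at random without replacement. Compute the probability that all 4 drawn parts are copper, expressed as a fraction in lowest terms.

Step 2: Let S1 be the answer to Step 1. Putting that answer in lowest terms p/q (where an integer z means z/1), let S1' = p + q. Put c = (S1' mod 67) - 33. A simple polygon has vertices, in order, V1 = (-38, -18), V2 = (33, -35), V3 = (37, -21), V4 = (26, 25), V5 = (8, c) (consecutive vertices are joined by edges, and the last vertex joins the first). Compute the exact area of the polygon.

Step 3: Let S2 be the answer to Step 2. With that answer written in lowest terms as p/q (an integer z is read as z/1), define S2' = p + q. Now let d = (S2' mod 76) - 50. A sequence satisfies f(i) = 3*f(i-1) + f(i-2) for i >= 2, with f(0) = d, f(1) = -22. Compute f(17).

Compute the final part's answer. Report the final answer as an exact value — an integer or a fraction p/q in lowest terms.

Step 1: total draws C(17,4) = 2380; favorable C(4,4) = 1; P = 1/2380; answer 1/2380
Step 2: S1 = 1/2380; threaded value p + q = 2381; c = 3; cross terms: (-38*-35 - 33*-18)=1924, (33*-21 - 37*-35)=602, (37*25 - 26*-21)=1471, (26*3 - 8*25)=-122, (8*-18 - -38*3)=-30; twice the area = |3845| = 3845; area = 3845/2; answer 3845/2
Step 3: S2 = 3845/2; threaded value p + q = 3847; d = -3; f(2) = 3*(-22) + 1*(-3) = -69; iterating: f(2)=-69, f(3)=-229, f(4)=-756, f(5)=-2497, f(6)=-8247, f(7)=-27238, f(8)=-89961, f(9)=-297121, f(10)=-981324, f(11)=-3241093, f(12)=-10704603, f(13)=-35354902, f(14)=-116769309, f(15)=-385662829, f(16)=-1273757796, f(17)=-4206936217; answer -4206936217

-4206936217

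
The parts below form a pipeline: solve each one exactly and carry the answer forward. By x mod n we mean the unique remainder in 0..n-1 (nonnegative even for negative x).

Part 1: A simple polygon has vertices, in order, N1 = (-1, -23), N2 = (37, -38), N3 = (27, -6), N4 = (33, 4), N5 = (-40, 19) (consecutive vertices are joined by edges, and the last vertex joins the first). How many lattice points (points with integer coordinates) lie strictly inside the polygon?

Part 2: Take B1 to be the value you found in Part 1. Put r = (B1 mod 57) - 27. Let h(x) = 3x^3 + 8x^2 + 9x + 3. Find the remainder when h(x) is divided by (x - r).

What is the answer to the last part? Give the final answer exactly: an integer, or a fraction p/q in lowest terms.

2123

Part 1: cross terms: (-1*-38 - 37*-23)=889, (37*-6 - 27*-38)=804, (27*4 - 33*-6)=306, (33*19 - -40*4)=787, (-40*-23 - -1*19)=939; twice the area = |3725| = 3725; area = 3725/2; boundary points = 1 + 2 + 2 + 1 + 3 = 9; strictly interior points = area - boundary/2 + 1 = 1859; answer 1859
Part 2: B1 = 1859; r = 8; remainder = value at the root: 3*(8)^3 + 8*(8)^2 + 9*(8)^1 + 3 = (1536) + (512) + (72) + (3) = 2123; answer 2123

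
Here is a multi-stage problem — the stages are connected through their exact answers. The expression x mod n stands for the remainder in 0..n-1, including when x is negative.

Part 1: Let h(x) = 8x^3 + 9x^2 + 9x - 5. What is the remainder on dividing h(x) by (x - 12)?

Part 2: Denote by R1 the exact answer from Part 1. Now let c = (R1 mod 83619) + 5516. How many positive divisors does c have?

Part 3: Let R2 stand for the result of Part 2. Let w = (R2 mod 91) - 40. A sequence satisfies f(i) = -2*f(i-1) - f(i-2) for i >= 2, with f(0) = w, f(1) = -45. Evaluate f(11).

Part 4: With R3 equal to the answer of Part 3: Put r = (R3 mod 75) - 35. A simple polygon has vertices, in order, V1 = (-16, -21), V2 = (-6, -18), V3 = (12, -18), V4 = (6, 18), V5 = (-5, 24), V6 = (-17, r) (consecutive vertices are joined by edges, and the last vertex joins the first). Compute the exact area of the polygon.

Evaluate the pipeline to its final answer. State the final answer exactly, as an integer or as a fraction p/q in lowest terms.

767

Part 1: remainder = value at the root: 8*(12)^3 + 9*(12)^2 + 9*(12)^1 - 5 = (13824) + (1296) + (108) + (-5) = 15223; answer 15223
Part 2: R1 = 15223; c = 20739; 20739 = 3 * 31 * 223; number of divisors = (1+1) * (1+1) * (1+1) = 8; answer 8
Part 3: R2 = 8; w = -32; f(2) = -2*(-45) - 1*(-32) = 122; iterating: f(2)=122, f(3)=-199, f(4)=276, f(5)=-353, f(6)=430, f(7)=-507, f(8)=584, f(9)=-661, f(10)=738, f(11)=-815; answer -815
Part 4: R3 = -815; r = -25; cross terms: (-16*-18 - -6*-21)=162, (-6*-18 - 12*-18)=324, (12*18 - 6*-18)=324, (6*24 - -5*18)=234, (-5*-25 - -17*24)=533, (-17*-21 - -16*-25)=-43; twice the area = |1534| = 1534; area = 767; answer 767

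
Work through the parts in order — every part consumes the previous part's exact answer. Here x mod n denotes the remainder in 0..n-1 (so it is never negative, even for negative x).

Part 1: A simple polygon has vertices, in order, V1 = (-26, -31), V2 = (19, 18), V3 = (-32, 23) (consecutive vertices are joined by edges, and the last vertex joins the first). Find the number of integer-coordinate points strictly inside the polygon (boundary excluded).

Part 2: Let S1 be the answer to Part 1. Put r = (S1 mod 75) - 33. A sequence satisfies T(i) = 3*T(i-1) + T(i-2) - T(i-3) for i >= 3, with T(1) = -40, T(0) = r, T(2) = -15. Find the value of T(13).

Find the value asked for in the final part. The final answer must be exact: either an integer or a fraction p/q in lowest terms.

Part 1: cross terms: (-26*18 - 19*-31)=121, (19*23 - -32*18)=1013, (-32*-31 - -26*23)=1590; twice the area = |2724| = 2724; area = 1362; boundary points = 1 + 1 + 6 = 8; strictly interior points = area - boundary/2 + 1 = 1359; answer 1359
Part 2: S1 = 1359; r = -24; T(3) = 3*(-15) + 1*(-40) - 1*(-24) = -61; iterating: T(3)=-61, T(4)=-158, T(5)=-520, T(6)=-1657, T(7)=-5333, T(8)=-17136, T(9)=-55084, T(10)=-177055, T(11)=-569113, T(12)=-1829310, T(13)=-5879988; answer -5879988

-5879988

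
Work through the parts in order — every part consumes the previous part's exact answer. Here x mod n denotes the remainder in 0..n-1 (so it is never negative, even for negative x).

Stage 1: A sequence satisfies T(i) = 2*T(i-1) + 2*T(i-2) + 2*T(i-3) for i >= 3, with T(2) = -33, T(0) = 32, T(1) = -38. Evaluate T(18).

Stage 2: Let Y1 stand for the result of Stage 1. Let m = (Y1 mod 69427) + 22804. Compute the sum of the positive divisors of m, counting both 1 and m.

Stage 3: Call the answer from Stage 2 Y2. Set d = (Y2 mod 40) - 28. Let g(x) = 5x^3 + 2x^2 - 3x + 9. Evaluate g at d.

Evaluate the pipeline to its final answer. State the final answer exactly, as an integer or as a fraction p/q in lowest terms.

-108099

Stage 1: T(3) = 2*(-33) + 2*(-38) + 2*(32) = -78; iterating: T(3)=-78, T(4)=-298, T(5)=-818, T(6)=-2388, T(7)=-7008, T(8)=-20428, T(9)=-59648, T(10)=-174168, T(11)=-508488, T(12)=-1484608, T(13)=-4334528, T(14)=-12655248, T(15)=-36948768, T(16)=-107877088, T(17)=-314962208, T(18)=-919576128; answer -919576128
Stage 2: Y1 = -919576128; m = 76718; 76718 = 2 * 89 * 431; sigma = (1 + 2) * (1 + 89) * (1 + 431) = 3 * 90 * 432 = 116640; answer 116640
Stage 3: Y2 = 116640; d = -28; 5*(-28)^3 + 2*(-28)^2 - 3*(-28)^1 + 9 = (-109760) + (1568) + (84) + (9) = -108099; answer -108099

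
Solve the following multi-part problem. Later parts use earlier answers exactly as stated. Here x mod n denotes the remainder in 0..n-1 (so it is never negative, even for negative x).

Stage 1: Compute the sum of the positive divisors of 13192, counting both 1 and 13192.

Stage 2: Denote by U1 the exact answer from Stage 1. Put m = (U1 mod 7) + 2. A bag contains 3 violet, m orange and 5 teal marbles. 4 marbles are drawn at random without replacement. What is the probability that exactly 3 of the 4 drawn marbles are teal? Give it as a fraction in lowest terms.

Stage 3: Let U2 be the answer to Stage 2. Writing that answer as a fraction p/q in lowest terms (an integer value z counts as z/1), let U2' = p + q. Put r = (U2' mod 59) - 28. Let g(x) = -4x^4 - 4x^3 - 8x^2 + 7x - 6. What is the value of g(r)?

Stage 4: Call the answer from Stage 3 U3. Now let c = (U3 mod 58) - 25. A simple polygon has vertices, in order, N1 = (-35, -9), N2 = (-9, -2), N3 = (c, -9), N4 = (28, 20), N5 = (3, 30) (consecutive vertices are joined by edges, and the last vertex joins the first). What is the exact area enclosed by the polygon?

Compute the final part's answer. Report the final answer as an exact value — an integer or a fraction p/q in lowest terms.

2279/2

Stage 1: 13192 = 2^3 * 17 * 97; sigma = (1 + 2 + 4 + 8) * (1 + 17) * (1 + 97) = 15 * 18 * 98 = 26460; answer 26460
Stage 2: U1 = 26460; m = 2; total draws C(10,4) = 210; favorable C(5,3)*C(5,1) = 50; P = 5/21; answer 5/21
Stage 3: U2 = 5/21; threaded value p + q = 26; r = -2; -4*(-2)^4 - 4*(-2)^3 - 8*(-2)^2 + 7*(-2)^1 - 6 = (-64) + (32) + (-32) + (-14) + (-6) = -84; answer -84
Stage 4: U3 = -84; c = 7; cross terms: (-35*-2 - -9*-9)=-11, (-9*-9 - 7*-2)=95, (7*20 - 28*-9)=392, (28*30 - 3*20)=780, (3*-9 - -35*30)=1023; twice the area = |2279| = 2279; area = 2279/2; answer 2279/2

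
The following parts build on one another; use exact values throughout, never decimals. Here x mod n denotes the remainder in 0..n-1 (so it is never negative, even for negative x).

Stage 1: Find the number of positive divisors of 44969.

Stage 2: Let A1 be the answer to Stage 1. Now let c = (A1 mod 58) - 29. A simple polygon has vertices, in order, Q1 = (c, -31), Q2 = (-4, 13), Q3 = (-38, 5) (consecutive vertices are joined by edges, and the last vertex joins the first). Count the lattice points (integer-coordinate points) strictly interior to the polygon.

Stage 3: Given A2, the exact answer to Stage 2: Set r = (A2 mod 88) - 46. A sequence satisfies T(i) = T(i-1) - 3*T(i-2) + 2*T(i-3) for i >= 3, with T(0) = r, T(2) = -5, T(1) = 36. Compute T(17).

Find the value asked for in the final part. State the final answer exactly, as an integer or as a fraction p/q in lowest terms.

48459

Stage 1: 44969 = 193 * 233; number of divisors = (1+1) * (1+1) = 4; answer 4
Stage 2: A1 = 4; c = -25; cross terms: (-25*13 - -4*-31)=-449, (-4*5 - -38*13)=474, (-38*-31 - -25*5)=1303; twice the area = |1328| = 1328; area = 664; boundary points = 1 + 2 + 1 = 4; strictly interior points = area - boundary/2 + 1 = 663; answer 663
Stage 3: A2 = 663; r = 1; T(3) = 1*(-5) - 3*(36) + 2*(1) = -111; iterating: T(3)=-111, T(4)=-24, T(5)=299, T(6)=149, T(7)=-796, T(8)=-645, T(9)=2041, T(10)=2384, T(11)=-5029, T(12)=-8099, T(13)=11756, T(14)=25995, T(15)=-25471, T(16)=-79944, T(17)=48459; answer 48459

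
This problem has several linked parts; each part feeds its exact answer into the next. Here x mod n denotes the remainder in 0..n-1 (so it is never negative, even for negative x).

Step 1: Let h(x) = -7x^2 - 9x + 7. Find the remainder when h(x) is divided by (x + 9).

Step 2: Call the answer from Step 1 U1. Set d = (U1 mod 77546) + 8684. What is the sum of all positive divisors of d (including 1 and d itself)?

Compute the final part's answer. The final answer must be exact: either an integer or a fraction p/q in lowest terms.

85752

Step 1: remainder = value at the root: -7*(-9)^2 - 9*(-9)^1 + 7 = (-567) + (81) + (7) = -479; answer -479
Step 2: U1 = -479; d = 85751; 85751 is prime, so its only divisors are 1 and 85751; sigma = 1 + 85751 = 85752; answer 85752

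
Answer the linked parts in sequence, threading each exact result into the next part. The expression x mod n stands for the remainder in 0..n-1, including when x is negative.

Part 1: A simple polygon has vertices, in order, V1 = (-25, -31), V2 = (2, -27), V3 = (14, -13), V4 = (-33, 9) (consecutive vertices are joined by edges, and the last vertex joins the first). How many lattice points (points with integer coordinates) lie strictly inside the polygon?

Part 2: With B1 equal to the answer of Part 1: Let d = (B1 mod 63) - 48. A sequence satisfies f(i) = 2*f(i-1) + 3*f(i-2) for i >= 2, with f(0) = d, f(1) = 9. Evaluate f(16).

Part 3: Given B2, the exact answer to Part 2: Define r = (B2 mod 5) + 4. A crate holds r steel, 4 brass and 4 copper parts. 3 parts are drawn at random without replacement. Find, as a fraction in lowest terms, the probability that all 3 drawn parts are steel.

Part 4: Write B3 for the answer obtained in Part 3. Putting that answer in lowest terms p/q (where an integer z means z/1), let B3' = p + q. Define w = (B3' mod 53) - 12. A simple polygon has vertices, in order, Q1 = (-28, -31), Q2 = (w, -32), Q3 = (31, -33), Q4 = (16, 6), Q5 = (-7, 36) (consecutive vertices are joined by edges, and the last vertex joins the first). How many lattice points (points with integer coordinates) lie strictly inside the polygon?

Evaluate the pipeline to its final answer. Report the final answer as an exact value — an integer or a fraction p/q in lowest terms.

Part 1: cross terms: (-25*-27 - 2*-31)=737, (2*-13 - 14*-27)=352, (14*9 - -33*-13)=-303, (-33*-31 - -25*9)=1248; twice the area = |2034| = 2034; area = 1017; boundary points = 1 + 2 + 1 + 8 = 12; strictly interior points = area - boundary/2 + 1 = 1012; answer 1012
Part 2: B1 = 1012; d = -44; f(2) = 2*(9) + 3*(-44) = -114; iterating: f(2)=-114, f(3)=-201, f(4)=-744, f(5)=-2091, f(6)=-6414, f(7)=-19101, f(8)=-57444, f(9)=-172191, f(10)=-516714, f(11)=-1550001, f(12)=-4650144, f(13)=-13950291, f(14)=-41851014, f(15)=-125552901, f(16)=-376658844; answer -376658844
Part 3: B2 = -376658844; r = 5; total draws C(13,3) = 286; favorable C(5,3) = 10; P = 5/143; answer 5/143
Part 4: B3 = 5/143; threaded value p + q = 148; w = 30; cross terms: (-28*-32 - 30*-31)=1826, (30*-33 - 31*-32)=2, (31*6 - 16*-33)=714, (16*36 - -7*6)=618, (-7*-31 - -28*36)=1225; twice the area = |4385| = 4385; area = 4385/2; boundary points = 1 + 1 + 3 + 1 + 1 = 7; strictly interior points = area - boundary/2 + 1 = 2190; answer 2190

2190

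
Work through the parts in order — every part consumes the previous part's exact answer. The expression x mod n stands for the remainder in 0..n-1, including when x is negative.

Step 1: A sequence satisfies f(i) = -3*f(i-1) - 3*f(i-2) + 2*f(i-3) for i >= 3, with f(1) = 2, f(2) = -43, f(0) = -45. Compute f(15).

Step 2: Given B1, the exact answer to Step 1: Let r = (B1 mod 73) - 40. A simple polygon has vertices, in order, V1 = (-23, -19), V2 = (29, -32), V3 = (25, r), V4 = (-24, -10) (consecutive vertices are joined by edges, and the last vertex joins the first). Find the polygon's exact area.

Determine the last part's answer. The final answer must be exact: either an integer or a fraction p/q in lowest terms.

581

Step 1: f(3) = -3*(-43) - 3*(2) + 2*(-45) = 33; iterating: f(3)=33, f(4)=34, f(5)=-287, f(6)=825, f(7)=-1546, f(8)=1589, f(9)=1521, f(10)=-12422, f(11)=35881, f(12)=-67335, f(13)=69518, f(14)=65213, f(15)=-538863; answer -538863
Step 2: B1 = -538863; r = -17; cross terms: (-23*-32 - 29*-19)=1287, (29*-17 - 25*-32)=307, (25*-10 - -24*-17)=-658, (-24*-19 - -23*-10)=226; twice the area = |1162| = 1162; area = 581; answer 581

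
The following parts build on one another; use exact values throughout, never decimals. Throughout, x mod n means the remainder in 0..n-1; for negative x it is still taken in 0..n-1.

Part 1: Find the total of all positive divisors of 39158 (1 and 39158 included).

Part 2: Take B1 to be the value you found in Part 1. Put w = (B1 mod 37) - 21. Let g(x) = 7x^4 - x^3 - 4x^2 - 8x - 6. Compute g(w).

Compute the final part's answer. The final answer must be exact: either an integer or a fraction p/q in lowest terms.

196944

Part 1: 39158 = 2 * 7 * 2797; sigma = (1 + 2) * (1 + 7) * (1 + 2797) = 3 * 8 * 2798 = 67152; answer 67152
Part 2: B1 = 67152; w = 13; 7*(13)^4 - 1*(13)^3 - 4*(13)^2 - 8*(13)^1 - 6 = (199927) + (-2197) + (-676) + (-104) + (-6) = 196944; answer 196944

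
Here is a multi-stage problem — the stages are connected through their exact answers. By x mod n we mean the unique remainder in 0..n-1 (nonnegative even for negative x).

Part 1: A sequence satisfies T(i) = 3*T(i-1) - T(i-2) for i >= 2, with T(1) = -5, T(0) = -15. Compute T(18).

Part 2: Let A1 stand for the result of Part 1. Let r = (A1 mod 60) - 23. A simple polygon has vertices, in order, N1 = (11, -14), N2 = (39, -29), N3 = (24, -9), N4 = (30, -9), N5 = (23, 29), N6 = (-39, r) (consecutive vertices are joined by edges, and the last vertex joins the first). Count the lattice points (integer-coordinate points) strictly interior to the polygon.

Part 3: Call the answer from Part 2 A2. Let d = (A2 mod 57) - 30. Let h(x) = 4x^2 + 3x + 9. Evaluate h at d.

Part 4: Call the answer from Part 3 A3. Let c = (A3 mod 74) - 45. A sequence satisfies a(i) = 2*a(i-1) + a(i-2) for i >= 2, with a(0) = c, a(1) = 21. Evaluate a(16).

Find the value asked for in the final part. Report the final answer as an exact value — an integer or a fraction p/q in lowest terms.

Part 1: T(2) = 3*(-5) - 1*(-15) = 0; iterating: T(2)=0, T(3)=5, T(4)=15, T(5)=40, T(6)=105, T(7)=275, T(8)=720, T(9)=1885, T(10)=4935, T(11)=12920, T(12)=33825, T(13)=88555, T(14)=231840, T(15)=606965, T(16)=1589055, T(17)=4160200, T(18)=10891545; answer 10891545
Part 2: A1 = 10891545; r = 22; cross terms: (11*-29 - 39*-14)=227, (39*-9 - 24*-29)=345, (24*-9 - 30*-9)=54, (30*29 - 23*-9)=1077, (23*22 - -39*29)=1637, (-39*-14 - 11*22)=304; twice the area = |3644| = 3644; area = 1822; boundary points = 1 + 5 + 6 + 1 + 1 + 2 = 16; strictly interior points = area - boundary/2 + 1 = 1815; answer 1815
Part 3: A2 = 1815; d = 18; 4*(18)^2 + 3*(18)^1 + 9 = (1296) + (54) + (9) = 1359; answer 1359
Part 4: A3 = 1359; c = -18; a(2) = 2*(21) + 1*(-18) = 24; iterating: a(2)=24, a(3)=69, a(4)=162, a(5)=393, a(6)=948, a(7)=2289, a(8)=5526, a(9)=13341, a(10)=32208, a(11)=77757, a(12)=187722, a(13)=453201, a(14)=1094124, a(15)=2641449, a(16)=6377022; answer 6377022

6377022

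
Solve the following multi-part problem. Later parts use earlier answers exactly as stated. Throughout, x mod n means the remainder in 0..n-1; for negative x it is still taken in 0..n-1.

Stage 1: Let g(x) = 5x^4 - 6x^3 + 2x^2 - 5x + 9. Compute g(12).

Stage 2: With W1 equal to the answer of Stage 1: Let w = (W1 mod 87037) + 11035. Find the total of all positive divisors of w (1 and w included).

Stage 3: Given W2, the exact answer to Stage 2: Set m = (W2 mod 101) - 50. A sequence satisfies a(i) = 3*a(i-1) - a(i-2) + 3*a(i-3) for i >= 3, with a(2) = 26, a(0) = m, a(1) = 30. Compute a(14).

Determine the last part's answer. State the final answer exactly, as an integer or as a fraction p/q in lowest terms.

Stage 1: 5*(12)^4 - 6*(12)^3 + 2*(12)^2 - 5*(12)^1 + 9 = (103680) + (-10368) + (288) + (-60) + (9) = 93549; answer 93549
Stage 2: W1 = 93549; w = 17547; 17547 = 3 * 5849; sigma = (1 + 3) * (1 + 5849) = 4 * 5850 = 23400; answer 23400
Stage 3: W2 = 23400; m = 19; a(3) = 3*(26) - 1*(30) + 3*(19) = 105; iterating: a(3)=105, a(4)=379, a(5)=1110, a(6)=3266, a(7)=9825, a(8)=29539, a(9)=88590, a(10)=265706, a(11)=797145, a(12)=2391499, a(13)=7174470, a(14)=21523346; answer 21523346

21523346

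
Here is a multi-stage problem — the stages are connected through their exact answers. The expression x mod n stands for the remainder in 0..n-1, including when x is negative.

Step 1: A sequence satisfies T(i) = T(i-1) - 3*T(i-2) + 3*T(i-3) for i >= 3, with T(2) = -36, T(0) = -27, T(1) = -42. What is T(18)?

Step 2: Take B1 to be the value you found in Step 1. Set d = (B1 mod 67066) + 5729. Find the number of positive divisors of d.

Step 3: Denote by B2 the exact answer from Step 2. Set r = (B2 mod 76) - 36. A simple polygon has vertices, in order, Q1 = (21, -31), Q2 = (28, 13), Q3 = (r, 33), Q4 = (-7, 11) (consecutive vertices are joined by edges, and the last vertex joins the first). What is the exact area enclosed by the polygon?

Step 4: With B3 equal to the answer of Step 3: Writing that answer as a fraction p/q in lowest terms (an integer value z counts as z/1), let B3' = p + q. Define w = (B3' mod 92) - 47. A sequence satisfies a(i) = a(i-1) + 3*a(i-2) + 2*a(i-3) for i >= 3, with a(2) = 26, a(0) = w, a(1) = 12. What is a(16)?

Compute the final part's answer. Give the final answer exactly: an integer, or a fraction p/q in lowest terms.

Step 1: T(3) = 1*(-36) - 3*(-42) + 3*(-27) = 9; iterating: T(3)=9, T(4)=-9, T(5)=-144, T(6)=-90, T(7)=315, T(8)=153, T(9)=-1062, T(10)=-576, T(11)=3069, T(12)=1611, T(13)=-9324, T(14)=-4950, T(15)=27855, T(16)=14733, T(17)=-83682, T(18)=-44316; answer -44316
Step 2: B1 = -44316; d = 28479; 28479 = 3 * 11 * 863; number of divisors = (1+1) * (1+1) * (1+1) = 8; answer 8
Step 3: B2 = 8; r = -28; cross terms: (21*13 - 28*-31)=1141, (28*33 - -28*13)=1288, (-28*11 - -7*33)=-77, (-7*-31 - 21*11)=-14; twice the area = |2338| = 2338; area = 1169; answer 1169
Step 4: B3 = 1169; threaded value p + q = 1170; w = 19; a(3) = 1*(26) + 3*(12) + 2*(19) = 100; iterating: a(3)=100, a(4)=202, a(5)=554, a(6)=1360, a(7)=3426, a(8)=8614, a(9)=21612, a(10)=54306, a(11)=136370, a(12)=342512, a(13)=860234, a(14)=2160510, a(15)=5426236, a(16)=13628234; answer 13628234

13628234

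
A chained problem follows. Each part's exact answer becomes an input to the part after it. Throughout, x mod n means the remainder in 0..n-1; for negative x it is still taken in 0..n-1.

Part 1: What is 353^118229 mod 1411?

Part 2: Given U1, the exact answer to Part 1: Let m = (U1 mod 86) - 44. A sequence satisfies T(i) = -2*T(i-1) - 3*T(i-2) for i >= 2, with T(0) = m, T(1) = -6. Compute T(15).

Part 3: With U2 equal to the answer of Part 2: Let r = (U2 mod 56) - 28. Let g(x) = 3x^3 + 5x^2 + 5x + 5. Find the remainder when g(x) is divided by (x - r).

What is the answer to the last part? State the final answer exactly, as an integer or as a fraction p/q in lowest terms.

-1251

Part 1: squarings mod 1411: 353^1=353, 353^2=441, 353^4=1174, 353^8=1140, 353^16=69, 353^32=528, 353^64=817, 353^128=86, 353^256=341, 353^512=579, 353^1024=834, 353^2048=1344, 353^4096=256, 353^8192=630, 353^16384=409, 353^32768=783, 353^65536=715; 353^118229 = 353^1 * 353^4 * 353^16 * 353^64 * 353^128 * 353^256 * 353^1024 * 353^2048 * 353^16384 * 353^32768 * 353^65536 = 455 (mod 1411); answer 455
Part 2: U1 = 455; m = -19; T(2) = -2*(-6) - 3*(-19) = 69; iterating: T(2)=69, T(3)=-120, T(4)=33, T(5)=294, T(6)=-687, T(7)=492, T(8)=1077, T(9)=-3630, T(10)=4029, T(11)=2832, T(12)=-17751, T(13)=27006, T(14)=-759, T(15)=-79500; answer -79500
Part 3: U2 = -79500; r = -8; remainder = value at the root: 3*(-8)^3 + 5*(-8)^2 + 5*(-8)^1 + 5 = (-1536) + (320) + (-40) + (5) = -1251; answer -1251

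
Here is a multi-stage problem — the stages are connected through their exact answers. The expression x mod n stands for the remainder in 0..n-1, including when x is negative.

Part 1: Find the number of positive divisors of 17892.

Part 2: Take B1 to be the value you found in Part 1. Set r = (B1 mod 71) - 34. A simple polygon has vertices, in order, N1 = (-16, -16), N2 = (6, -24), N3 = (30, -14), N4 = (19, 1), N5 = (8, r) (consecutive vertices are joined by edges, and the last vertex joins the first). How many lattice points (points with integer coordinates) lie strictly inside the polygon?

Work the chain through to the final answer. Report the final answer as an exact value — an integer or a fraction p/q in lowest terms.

Part 1: 17892 = 2^2 * 3^2 * 7 * 71; number of divisors = (2+1) * (2+1) * (1+1) * (1+1) = 36; answer 36
Part 2: B1 = 36; r = 2; cross terms: (-16*-24 - 6*-16)=480, (6*-14 - 30*-24)=636, (30*1 - 19*-14)=296, (19*2 - 8*1)=30, (8*-16 - -16*2)=-96; twice the area = |1346| = 1346; area = 673; boundary points = 2 + 2 + 1 + 1 + 6 = 12; strictly interior points = area - boundary/2 + 1 = 668; answer 668

668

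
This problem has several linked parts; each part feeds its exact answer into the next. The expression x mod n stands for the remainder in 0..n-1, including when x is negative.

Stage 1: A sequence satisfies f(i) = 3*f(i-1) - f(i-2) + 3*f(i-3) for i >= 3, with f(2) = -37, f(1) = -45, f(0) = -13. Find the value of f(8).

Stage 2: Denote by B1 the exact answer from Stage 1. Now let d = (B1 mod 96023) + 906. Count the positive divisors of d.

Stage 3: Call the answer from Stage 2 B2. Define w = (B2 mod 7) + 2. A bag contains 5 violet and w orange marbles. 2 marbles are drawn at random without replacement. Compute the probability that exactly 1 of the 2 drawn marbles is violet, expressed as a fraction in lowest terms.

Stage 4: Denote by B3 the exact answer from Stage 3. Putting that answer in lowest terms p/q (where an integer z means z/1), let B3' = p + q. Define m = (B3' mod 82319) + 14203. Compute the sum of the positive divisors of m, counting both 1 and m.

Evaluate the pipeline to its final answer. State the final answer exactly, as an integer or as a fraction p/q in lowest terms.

Stage 1: f(3) = 3*(-37) - 1*(-45) + 3*(-13) = -105; iterating: f(3)=-105, f(4)=-413, f(5)=-1245, f(6)=-3637, f(7)=-10905, f(8)=-32813; answer -32813
Stage 2: B1 = -32813; d = 64116; 64116 = 2^2 * 3^2 * 13 * 137; number of divisors = (2+1) * (2+1) * (1+1) * (1+1) = 36; answer 36
Stage 3: B2 = 36; w = 3; total draws C(8,2) = 28; favorable C(5,1)*C(3,1) = 15; P = 15/28; answer 15/28
Stage 4: B3 = 15/28; threaded value p + q = 43; m = 14246; 14246 = 2 * 17 * 419; sigma = (1 + 2) * (1 + 17) * (1 + 419) = 3 * 18 * 420 = 22680; answer 22680

22680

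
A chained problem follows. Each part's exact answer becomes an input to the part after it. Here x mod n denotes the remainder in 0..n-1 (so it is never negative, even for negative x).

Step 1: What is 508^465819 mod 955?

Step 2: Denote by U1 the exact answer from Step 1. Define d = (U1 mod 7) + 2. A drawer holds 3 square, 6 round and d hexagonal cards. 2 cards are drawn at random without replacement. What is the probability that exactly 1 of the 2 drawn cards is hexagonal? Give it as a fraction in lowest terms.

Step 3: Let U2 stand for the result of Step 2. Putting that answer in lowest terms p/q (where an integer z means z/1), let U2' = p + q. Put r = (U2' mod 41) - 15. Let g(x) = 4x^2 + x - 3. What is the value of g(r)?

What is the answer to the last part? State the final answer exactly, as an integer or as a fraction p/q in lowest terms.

65

Step 1: squarings mod 955: 508^1=508, 508^2=214, 508^4=911, 508^8=26, 508^16=676, 508^32=486, 508^64=311, 508^128=266, 508^256=86, 508^512=711, 508^1024=326, 508^2048=271, 508^4096=861, 508^8192=241, 508^16384=781, 508^32768=671, 508^65536=436, 508^131072=51, 508^262144=691; 508^465819 = 508^1 * 508^2 * 508^8 * 508^16 * 508^128 * 508^256 * 508^512 * 508^2048 * 508^4096 * 508^65536 * 508^131072 * 508^262144 = 282 (mod 955); answer 282
Step 2: U1 = 282; d = 4; total draws C(13,2) = 78; favorable C(4,1)*C(9,1) = 36; P = 6/13; answer 6/13
Step 3: U2 = 6/13; threaded value p + q = 19; r = 4; 4*(4)^2 + 1*(4)^1 - 3 = (64) + (4) + (-3) = 65; answer 65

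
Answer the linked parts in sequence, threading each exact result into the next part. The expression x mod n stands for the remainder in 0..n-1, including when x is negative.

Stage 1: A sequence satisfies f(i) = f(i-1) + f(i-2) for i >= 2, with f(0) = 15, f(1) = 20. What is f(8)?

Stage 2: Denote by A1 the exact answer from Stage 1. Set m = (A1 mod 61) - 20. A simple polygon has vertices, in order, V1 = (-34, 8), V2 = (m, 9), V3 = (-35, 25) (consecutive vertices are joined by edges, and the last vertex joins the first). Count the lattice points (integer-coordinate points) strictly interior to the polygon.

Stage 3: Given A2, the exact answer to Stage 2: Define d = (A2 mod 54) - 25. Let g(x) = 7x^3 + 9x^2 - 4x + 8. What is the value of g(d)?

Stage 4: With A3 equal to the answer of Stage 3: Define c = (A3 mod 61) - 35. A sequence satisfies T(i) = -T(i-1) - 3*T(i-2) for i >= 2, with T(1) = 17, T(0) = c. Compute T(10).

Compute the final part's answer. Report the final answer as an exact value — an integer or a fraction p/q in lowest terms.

139

Stage 1: f(2) = 1*(20) + 1*(15) = 35; iterating: f(2)=35, f(3)=55, f(4)=90, f(5)=145, f(6)=235, f(7)=380, f(8)=615; answer 615
Stage 2: A1 = 615; m = -15; cross terms: (-34*9 - -15*8)=-186, (-15*25 - -35*9)=-60, (-35*8 - -34*25)=570; twice the area = |324| = 324; area = 162; boundary points = 1 + 4 + 1 = 6; strictly interior points = area - boundary/2 + 1 = 160; answer 160
Stage 3: A2 = 160; d = 27; 7*(27)^3 + 9*(27)^2 - 4*(27)^1 + 8 = (137781) + (6561) + (-108) + (8) = 144242; answer 144242
Stage 4: A3 = 144242; c = 3; T(2) = -1*(17) - 3*(3) = -26; iterating: T(2)=-26, T(3)=-25, T(4)=103, T(5)=-28, T(6)=-281, T(7)=365, T(8)=478, T(9)=-1573, T(10)=139; answer 139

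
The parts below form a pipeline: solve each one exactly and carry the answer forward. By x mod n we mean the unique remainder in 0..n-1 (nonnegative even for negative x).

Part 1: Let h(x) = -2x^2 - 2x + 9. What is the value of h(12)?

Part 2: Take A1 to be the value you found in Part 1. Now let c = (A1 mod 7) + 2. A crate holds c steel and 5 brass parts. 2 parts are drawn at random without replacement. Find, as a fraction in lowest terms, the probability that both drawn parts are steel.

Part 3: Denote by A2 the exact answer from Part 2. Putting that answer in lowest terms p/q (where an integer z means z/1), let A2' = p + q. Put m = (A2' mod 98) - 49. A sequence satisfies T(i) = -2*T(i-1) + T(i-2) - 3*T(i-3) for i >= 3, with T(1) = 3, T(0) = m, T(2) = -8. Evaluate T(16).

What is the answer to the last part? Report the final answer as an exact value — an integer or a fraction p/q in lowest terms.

-33167840

Part 1: -2*(12)^2 - 2*(12)^1 + 9 = (-288) + (-24) + (9) = -303; answer -303
Part 2: A1 = -303; c = 7; total draws C(12,2) = 66; favorable C(7,2) = 21; P = 7/22; answer 7/22
Part 3: A2 = 7/22; threaded value p + q = 29; m = -20; T(3) = -2*(-8) + 1*(3) - 3*(-20) = 79; iterating: T(3)=79, T(4)=-175, T(5)=453, T(6)=-1318, T(7)=3614, T(8)=-9905, T(9)=27378, T(10)=-75503, T(11)=208099, T(12)=-573835, T(13)=1582278, T(14)=-4362688, T(15)=12029159, T(16)=-33167840; answer -33167840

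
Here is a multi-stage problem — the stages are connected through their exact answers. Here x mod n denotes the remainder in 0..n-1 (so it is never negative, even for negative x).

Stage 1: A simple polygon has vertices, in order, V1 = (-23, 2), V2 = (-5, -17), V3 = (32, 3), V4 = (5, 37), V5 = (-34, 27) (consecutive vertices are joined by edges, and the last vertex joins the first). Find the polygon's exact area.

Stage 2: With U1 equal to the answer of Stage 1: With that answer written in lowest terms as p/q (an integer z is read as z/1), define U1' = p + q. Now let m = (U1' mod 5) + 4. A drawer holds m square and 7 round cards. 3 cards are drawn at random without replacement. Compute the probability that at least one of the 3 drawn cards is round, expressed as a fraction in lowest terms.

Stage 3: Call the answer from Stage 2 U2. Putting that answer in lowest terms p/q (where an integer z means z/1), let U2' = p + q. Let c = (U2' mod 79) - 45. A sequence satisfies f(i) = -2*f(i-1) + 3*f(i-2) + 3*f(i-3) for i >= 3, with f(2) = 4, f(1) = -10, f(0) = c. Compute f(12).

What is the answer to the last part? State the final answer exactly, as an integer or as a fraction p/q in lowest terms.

327736

Stage 1: cross terms: (-23*-17 - -5*2)=401, (-5*3 - 32*-17)=529, (32*37 - 5*3)=1169, (5*27 - -34*37)=1393, (-34*2 - -23*27)=553; twice the area = |4045| = 4045; area = 4045/2; answer 4045/2
Stage 2: U1 = 4045/2; threaded value p + q = 4047; m = 6; total draws C(13,3) = 286; complement C(6,3) = 20; favorable 286 - 20 = 266; P = 133/143; answer 133/143
Stage 3: U2 = 133/143; threaded value p + q = 276; c = -6; f(3) = -2*(4) + 3*(-10) + 3*(-6) = -56; iterating: f(3)=-56, f(4)=94, f(5)=-344, f(6)=802, f(7)=-2354, f(8)=6082, f(9)=-16820, f(10)=44824, f(11)=-121862, f(12)=327736; answer 327736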